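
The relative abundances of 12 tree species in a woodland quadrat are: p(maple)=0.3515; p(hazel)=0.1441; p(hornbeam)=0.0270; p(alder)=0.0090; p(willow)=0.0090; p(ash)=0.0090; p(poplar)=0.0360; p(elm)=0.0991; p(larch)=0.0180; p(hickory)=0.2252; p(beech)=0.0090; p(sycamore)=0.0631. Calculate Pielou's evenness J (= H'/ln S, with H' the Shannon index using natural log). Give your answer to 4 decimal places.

0.7424

H' = −Σ pᵢ ln pᵢ = −((-0.367509) + (-0.279157) + (-0.097522) + (-0.042395) + (-0.042395) + (-0.042395) + (-0.119673) + (-0.229082) + (-0.072313) + (-0.335721) + (-0.042395) + (-0.174347)) = 1.844903 (working shown to 6 dp, full precision carried).
With S = 12 species, ln S = 2.484907, so J = 1.844903/2.484907 = 0.742444, i.e. 0.7424 to 4 decimal places.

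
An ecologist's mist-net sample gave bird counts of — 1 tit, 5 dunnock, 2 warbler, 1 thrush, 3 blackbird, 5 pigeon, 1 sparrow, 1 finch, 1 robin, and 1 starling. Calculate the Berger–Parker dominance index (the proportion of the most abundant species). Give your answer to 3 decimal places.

0.238

Total N = 1+5+2+1+3+5+1+1+1+1 = 21, so the proportions are 0.04762, 0.2381, 0.09524, 0.04762, 0.14286, 0.2381, 0.04762, 0.04762, 0.04762, 0.04762 (working shown to 5 dp, full precision carried).
The largest proportion is 0.2381, i.e. d = 0.238 to 3 decimal places.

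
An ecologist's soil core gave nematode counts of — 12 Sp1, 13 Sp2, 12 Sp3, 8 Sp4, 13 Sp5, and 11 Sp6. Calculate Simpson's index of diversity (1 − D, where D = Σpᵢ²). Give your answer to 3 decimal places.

Total N = 12+13+12+8+13+11 = 69, so the proportions are 0.17391, 0.18841, 0.17391, 0.11594, 0.18841, 0.15942 (working shown to 5 dp, full precision carried).
D = 0.17391² + 0.18841² + 0.17391² + 0.11594² + 0.18841² + 0.15942² = 0.03025 + 0.03550 + 0.03025 + 0.01344 + 0.03550 + 0.02541 = 0.17034.
So 1 − D = 0.82966, i.e. 0.830 to 3 decimal places.

0.830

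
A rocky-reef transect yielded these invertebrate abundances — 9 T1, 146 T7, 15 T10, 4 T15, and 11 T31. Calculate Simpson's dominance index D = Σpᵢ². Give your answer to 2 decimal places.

0.64

Total N = 9+146+15+4+11 = 185, so the proportions are 0.0486, 0.7892, 0.0811, 0.0216, 0.0595 (working shown to 4 dp, full precision carried).
D = 0.0486² + 0.7892² + 0.0811² + 0.0216² + 0.0595² = 0.0024 + 0.6228 + 0.0066 + 0.0005 + 0.0035 = 0.6358.
To 2 decimal places, D = 0.64.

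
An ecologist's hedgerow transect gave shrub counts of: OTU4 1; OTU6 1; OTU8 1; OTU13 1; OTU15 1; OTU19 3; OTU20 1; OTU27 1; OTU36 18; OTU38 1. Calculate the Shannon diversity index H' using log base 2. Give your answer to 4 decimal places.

Total N = 1+1+1+1+1+3+1+1+18+1 = 29, so the proportions are 0.034483, 0.034483, 0.034483, 0.034483, 0.034483, 0.103448, 0.034483, 0.034483, 0.62069, 0.034483 (working shown to 6 dp, full precision carried).
Each pᵢ log₂ pᵢ term: 0.034483×(-4.857981)=-0.167517, 0.034483×(-4.857981)=-0.167517, 0.034483×(-4.857981)=-0.167517, 0.034483×(-4.857981)=-0.167517, 0.034483×(-4.857981)=-0.167517, 0.103448×(-3.273018)=-0.338588, 0.034483×(-4.857981)=-0.167517, 0.034483×(-4.857981)=-0.167517, 0.62069×(-0.688056)=-0.427069, 0.034483×(-4.857981)=-0.167517.
Sum = -2.105790, so H' = 2.1058.

2.1058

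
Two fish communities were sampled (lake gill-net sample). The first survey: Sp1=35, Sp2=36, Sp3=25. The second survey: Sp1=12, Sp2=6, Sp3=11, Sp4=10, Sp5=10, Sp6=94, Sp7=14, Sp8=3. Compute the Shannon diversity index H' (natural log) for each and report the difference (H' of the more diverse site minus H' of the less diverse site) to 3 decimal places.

0.362

The first survey: N=96, proportions 0.364583, 0.375, 0.260417, giving H' = 1.086059 (working shown to 6 dp, full precision carried).
The second survey: N=160, proportions 0.075, 0.0375, 0.06875, 0.0625, 0.0625, 0.5875, 0.0875, 0.01875, giving H' = 1.448234.
Difference = |1.086059 − 1.448234| = 0.362175, i.e. 0.362 to 3 decimal places.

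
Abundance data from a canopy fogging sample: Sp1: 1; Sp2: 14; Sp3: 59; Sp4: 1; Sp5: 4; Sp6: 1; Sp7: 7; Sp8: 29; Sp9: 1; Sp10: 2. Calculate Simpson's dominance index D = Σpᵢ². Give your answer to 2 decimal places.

Total N = 1+14+59+1+4+1+7+29+1+2 = 119, so the proportions are 0.0084, 0.1176, 0.4958, 0.0084, 0.0336, 0.0084, 0.0588, 0.2437, 0.0084, 0.0168 (working shown to 4 dp, full precision carried).
D = 0.0084² + 0.1176² + 0.4958² + 0.0084² + 0.0336² + 0.0084² + 0.0588² + 0.2437² + 0.0084² + 0.0168² = 0.0001 + 0.0138 + 0.2458 + 0.0001 + 0.0011 + 0.0001 + 0.0035 + 0.0594 + 0.0001 + 0.0003 = 0.3242.
To 2 decimal places, D = 0.32.

0.32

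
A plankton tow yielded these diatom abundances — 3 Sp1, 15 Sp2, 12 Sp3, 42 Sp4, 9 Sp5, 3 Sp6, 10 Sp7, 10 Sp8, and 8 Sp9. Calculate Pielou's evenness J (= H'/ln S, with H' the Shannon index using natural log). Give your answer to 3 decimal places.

0.861

Total N = 3+15+12+42+9+3+10+10+8 = 112, so the proportions are 0.02679, 0.13393, 0.10714, 0.375, 0.08036, 0.02679, 0.08929, 0.08929, 0.07143 (working shown to 5 dp, full precision carried).
H' = −Σ pᵢ ln pᵢ = −((-0.09696) + (-0.26926) + (-0.23931) + (-0.36781) + (-0.20260) + (-0.09696) + (-0.21571) + (-0.21571) + (-0.18850)) = 1.89282.
With S = 9 species, ln S = 2.19722, so J = 1.89282/2.19722 = 0.86146, i.e. 0.861 to 3 decimal places.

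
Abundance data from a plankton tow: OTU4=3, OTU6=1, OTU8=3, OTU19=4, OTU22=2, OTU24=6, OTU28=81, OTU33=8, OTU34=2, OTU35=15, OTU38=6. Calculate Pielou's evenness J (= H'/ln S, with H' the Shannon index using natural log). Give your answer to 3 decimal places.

0.602

Total N = 3+1+3+4+2+6+81+8+2+15+6 = 131, so the proportions are 0.0229, 0.00763, 0.0229, 0.03053, 0.01527, 0.0458, 0.61832, 0.06107, 0.01527, 0.1145, 0.0458 (working shown to 5 dp, full precision carried).
H' = −Σ pᵢ ln pᵢ = −((-0.08649) + (-0.03722) + (-0.08649) + (-0.10653) + (-0.06385) + (-0.14123) + (-0.29726) + (-0.17073) + (-0.06385) + (-0.24815) + (-0.14123)) = 1.44300.
With S = 11 species, ln S = 2.39790, so J = 1.44300/2.39790 = 0.60178, i.e. 0.602 to 3 decimal places.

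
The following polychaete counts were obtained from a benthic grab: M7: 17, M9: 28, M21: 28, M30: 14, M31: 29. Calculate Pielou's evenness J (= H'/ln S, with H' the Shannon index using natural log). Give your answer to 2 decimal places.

Total N = 17+28+28+14+29 = 116, so the proportions are 0.1466, 0.2414, 0.2414, 0.1207, 0.25 (working shown to 4 dp, full precision carried).
H' = −Σ pᵢ ln pᵢ = −((-0.2814) + (-0.3431) + (-0.3431) + (-0.2552) + (-0.3466)) = 1.5694.
With S = 5 species, ln S = 1.6094, so J = 1.5694/1.6094 = 0.9751, i.e. 0.98 to 2 decimal places.

0.98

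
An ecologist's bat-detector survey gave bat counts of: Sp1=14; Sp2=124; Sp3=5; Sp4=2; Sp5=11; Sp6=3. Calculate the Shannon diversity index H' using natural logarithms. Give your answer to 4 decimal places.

Total N = 14+124+5+2+11+3 = 159, so the proportions are 0.08805, 0.779874, 0.031447, 0.012579, 0.069182, 0.018868 (working shown to 6 dp, full precision carried).
Each pᵢ ln pᵢ term: 0.08805×(-2.429847)=-0.213949, 0.779874×(-0.248623)=-0.193894, 0.031447×(-3.459466)=-0.108788, 0.012579×(-4.375757)=-0.055041, 0.069182×(-2.671009)=-0.184787, 0.018868×(-3.970292)=-0.074911.
Sum = -0.831370, so H' = 0.8314.

0.8314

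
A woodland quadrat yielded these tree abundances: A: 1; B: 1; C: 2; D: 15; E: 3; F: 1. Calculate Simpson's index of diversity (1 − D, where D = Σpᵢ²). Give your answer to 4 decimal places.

0.5444

Total N = 1+1+2+15+3+1 = 23, so the proportions are 0.043478, 0.043478, 0.086957, 0.652174, 0.130435, 0.043478 (working shown to 6 dp, full precision carried).
D = 0.043478² + 0.043478² + 0.086957² + 0.652174² + 0.130435² + 0.043478² = 0.001890 + 0.001890 + 0.007561 + 0.425331 + 0.017013 + 0.001890 = 0.455577.
So 1 − D = 0.544423, i.e. 0.5444 to 4 decimal places.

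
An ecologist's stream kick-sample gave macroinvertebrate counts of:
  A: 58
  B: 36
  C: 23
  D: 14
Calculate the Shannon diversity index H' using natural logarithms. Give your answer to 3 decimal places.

Total N = 58+36+23+14 = 131, so the proportions are 0.44275, 0.27481, 0.17557, 0.10687 (working shown to 5 dp, full precision carried).
Each pᵢ ln pᵢ term: 0.44275×(-0.81475)=-0.36073, 0.27481×(-1.29168)=-0.35497, 0.17557×(-1.73970)=-0.30544, 0.10687×(-2.23614)=-0.23898.
Sum = -1.26012, so H' = 1.260.

1.260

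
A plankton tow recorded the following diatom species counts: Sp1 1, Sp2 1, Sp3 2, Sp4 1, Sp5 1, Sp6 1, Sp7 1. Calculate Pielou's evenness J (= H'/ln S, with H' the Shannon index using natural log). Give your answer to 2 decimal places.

Total N = 1+1+2+1+1+1+1 = 8, so the proportions are 0.125, 0.125, 0.25, 0.125, 0.125, 0.125, 0.125 (working shown to 4 dp, full precision carried).
H' = −Σ pᵢ ln pᵢ = −((-0.2599) + (-0.2599) + (-0.3466) + (-0.2599) + (-0.2599) + (-0.2599) + (-0.2599)) = 1.9062.
With S = 7 species, ln S = 1.9459, so J = 1.9062/1.9459 = 0.9796, i.e. 0.98 to 2 decimal places.

0.98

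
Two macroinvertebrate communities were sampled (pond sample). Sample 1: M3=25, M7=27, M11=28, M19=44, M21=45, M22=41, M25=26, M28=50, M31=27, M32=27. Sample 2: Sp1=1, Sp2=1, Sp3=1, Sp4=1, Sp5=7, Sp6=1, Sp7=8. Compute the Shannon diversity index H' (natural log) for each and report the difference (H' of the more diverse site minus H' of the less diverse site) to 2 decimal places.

0.78

Sample 1: N=340, proportions 0.0735, 0.0794, 0.0824, 0.1294, 0.1324, 0.1206, 0.0765, 0.1471, 0.0794, 0.0794, giving H' = 2.2669 (working shown to 4 dp, full precision carried).
Sample 2: N=20, proportions 0.05, 0.05, 0.05, 0.05, 0.35, 0.05, 0.4, giving H' = 1.4829.
Difference = |2.2669 − 1.4829| = 0.7840, i.e. 0.78 to 2 decimal places.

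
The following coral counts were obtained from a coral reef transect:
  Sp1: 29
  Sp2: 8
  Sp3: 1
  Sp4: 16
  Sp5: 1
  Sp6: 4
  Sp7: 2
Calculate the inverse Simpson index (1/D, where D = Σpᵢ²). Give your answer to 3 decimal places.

Total N = 29+8+1+16+1+4+2 = 61, so the proportions are 0.47541, 0.131148, 0.016393, 0.262295, 0.016393, 0.065574, 0.032787 (working shown to 6 dp, full precision carried).
D = 0.47541² + 0.131148² + 0.016393² + 0.262295² + 0.016393² + 0.065574² + 0.032787² = 0.226015 + 0.017200 + 0.000269 + 0.068799 + 0.000269 + 0.004300 + 0.001075 = 0.317925.
So 1/D = 3.14539, i.e. 3.145 to 3 decimal places.

3.145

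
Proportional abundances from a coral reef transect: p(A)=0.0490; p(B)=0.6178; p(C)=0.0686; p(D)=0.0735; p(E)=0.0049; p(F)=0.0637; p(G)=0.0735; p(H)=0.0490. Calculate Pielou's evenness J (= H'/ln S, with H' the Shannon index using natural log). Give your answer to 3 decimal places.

0.655

H' = −Σ pᵢ ln pᵢ = −((-0.14778) + (-0.29753) + (-0.18381) + (-0.19187) + (-0.02606) + (-0.17540) + (-0.19187) + (-0.14778)) = 1.36210 (working shown to 5 dp, full precision carried).
With S = 8 species, ln S = 2.07944, so J = 1.36210/2.07944 = 0.65503, i.e. 0.655 to 3 decimal places.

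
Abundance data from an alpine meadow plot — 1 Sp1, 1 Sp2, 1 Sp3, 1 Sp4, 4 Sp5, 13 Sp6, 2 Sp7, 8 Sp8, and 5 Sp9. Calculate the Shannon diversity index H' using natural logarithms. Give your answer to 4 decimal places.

Total N = 1+1+1+1+4+13+2+8+5 = 36, so the proportions are 0.027778, 0.027778, 0.027778, 0.027778, 0.111111, 0.361111, 0.055556, 0.222222, 0.138889 (working shown to 6 dp, full precision carried).
Each pᵢ ln pᵢ term: 0.027778×(-3.583519)=-0.099542, 0.027778×(-3.583519)=-0.099542, 0.027778×(-3.583519)=-0.099542, 0.027778×(-3.583519)=-0.099542, 0.111111×(-2.197225)=-0.244136, 0.361111×(-1.018570)=-0.367817, 0.055556×(-2.890372)=-0.160576, 0.222222×(-1.504077)=-0.334239, 0.138889×(-1.974081)=-0.274178.
Sum = -1.779115, so H' = 1.7791.

1.7791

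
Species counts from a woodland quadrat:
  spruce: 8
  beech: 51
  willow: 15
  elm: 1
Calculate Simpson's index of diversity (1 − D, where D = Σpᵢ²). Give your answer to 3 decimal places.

Total N = 8+51+15+1 = 75, so the proportions are 0.10667, 0.68, 0.2, 0.01333 (working shown to 5 dp, full precision carried).
D = 0.10667² + 0.68² + 0.2² + 0.01333² = 0.01138 + 0.46240 + 0.04000 + 0.00018 = 0.51396.
So 1 − D = 0.48604, i.e. 0.486 to 3 decimal places.

0.486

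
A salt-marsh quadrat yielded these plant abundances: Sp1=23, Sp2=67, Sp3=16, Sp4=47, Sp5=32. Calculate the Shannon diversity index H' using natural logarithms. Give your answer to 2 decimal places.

Total N = 23+67+16+47+32 = 185, so the proportions are 0.1243, 0.3622, 0.0865, 0.2541, 0.173 (working shown to 4 dp, full precision carried).
Each pᵢ ln pᵢ term: 0.1243×(-2.0849)=-0.2592, 0.3622×(-1.0157)=-0.3678, 0.0865×(-2.4478)=-0.2117, 0.2541×(-1.3702)=-0.3481, 0.173×(-1.7546)=-0.3035.
Sum = -1.4903, so H' = 1.49.

1.49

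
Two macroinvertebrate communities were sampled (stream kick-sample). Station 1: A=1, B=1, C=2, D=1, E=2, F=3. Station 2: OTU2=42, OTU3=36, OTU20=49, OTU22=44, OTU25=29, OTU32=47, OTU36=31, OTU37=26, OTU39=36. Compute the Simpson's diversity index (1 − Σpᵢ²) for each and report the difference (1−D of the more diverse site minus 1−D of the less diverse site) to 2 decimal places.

Station 1: N=10, proportions 0.1, 0.1, 0.2, 0.1, 0.2, 0.3, giving 1−D = 0.8000 (working shown to 4 dp, full precision carried).
Station 2: N=340, proportions 0.1235, 0.1059, 0.1441, 0.1294, 0.0853, 0.1382, 0.0912, 0.0765, 0.1059, giving 1−D = 0.8843.
Difference = |0.8000 − 0.8843| = 0.0843, i.e. 0.08 to 2 decimal places.

0.08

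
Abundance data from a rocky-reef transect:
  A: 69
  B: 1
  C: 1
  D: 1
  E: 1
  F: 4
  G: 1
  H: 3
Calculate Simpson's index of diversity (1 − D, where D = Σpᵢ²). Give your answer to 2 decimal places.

Total N = 69+1+1+1+1+4+1+3 = 81, so the proportions are 0.8519, 0.0123, 0.0123, 0.0123, 0.0123, 0.0494, 0.0123, 0.037 (working shown to 4 dp, full precision carried).
D = 0.8519² + 0.0123² + 0.0123² + 0.0123² + 0.0123² + 0.0494² + 0.0123² + 0.037² = 0.7257 + 0.0002 + 0.0002 + 0.0002 + 0.0002 + 0.0024 + 0.0002 + 0.0014 = 0.7302.
So 1 − D = 0.2698, i.e. 0.27 to 2 decimal places.

0.27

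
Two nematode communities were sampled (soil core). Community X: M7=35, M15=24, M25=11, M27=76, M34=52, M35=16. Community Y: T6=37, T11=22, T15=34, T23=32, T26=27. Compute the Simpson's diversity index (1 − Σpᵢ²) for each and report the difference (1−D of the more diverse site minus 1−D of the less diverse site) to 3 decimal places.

0.027

Community X: N=214, proportions 0.16355, 0.11215, 0.0514, 0.35514, 0.24299, 0.07477, giving 1−D = 0.76727 (working shown to 5 dp, full precision carried).
Community Y: N=152, proportions 0.24342, 0.14474, 0.22368, 0.21053, 0.17763, giving 1−D = 0.79389.
Difference = |0.76727 − 0.79389| = 0.02662, i.e. 0.027 to 3 decimal places.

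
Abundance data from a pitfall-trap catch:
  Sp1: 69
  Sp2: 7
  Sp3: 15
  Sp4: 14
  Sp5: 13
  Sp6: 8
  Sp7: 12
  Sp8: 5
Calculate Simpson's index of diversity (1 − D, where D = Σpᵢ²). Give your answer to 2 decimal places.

0.72

Total N = 69+7+15+14+13+8+12+5 = 143, so the proportions are 0.4825, 0.049, 0.1049, 0.0979, 0.0909, 0.0559, 0.0839, 0.035 (working shown to 4 dp, full precision carried).
D = 0.4825² + 0.049² + 0.1049² + 0.0979² + 0.0909² + 0.0559² + 0.0839² + 0.035² = 0.2328 + 0.0024 + 0.0110 + 0.0096 + 0.0083 + 0.0031 + 0.0070 + 0.0012 = 0.2755.
So 1 − D = 0.7245, i.e. 0.72 to 2 decimal places.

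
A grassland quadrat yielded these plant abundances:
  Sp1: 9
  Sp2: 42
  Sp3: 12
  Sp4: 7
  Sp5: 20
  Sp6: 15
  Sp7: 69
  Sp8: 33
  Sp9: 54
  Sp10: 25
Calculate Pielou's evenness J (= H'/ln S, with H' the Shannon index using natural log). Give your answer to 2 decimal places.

0.90

Total N = 9+42+12+7+20+15+69+33+54+25 = 286, so the proportions are 0.0315, 0.1469, 0.042, 0.0245, 0.0699, 0.0524, 0.2413, 0.1154, 0.1888, 0.0874 (working shown to 4 dp, full precision carried).
H' = −Σ pᵢ ln pᵢ = −((-0.1088) + (-0.2817) + (-0.1331) + (-0.0908) + (-0.1860) + (-0.1546) + (-0.3430) + (-0.2492) + (-0.3147) + (-0.2130)) = 2.0751.
With S = 10 species, ln S = 2.3026, so J = 2.0751/2.3026 = 0.9012, i.e. 0.90 to 2 decimal places.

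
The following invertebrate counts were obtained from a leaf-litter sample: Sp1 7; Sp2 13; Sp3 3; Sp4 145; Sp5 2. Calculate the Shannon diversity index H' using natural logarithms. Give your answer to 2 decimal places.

0.59

Total N = 7+13+3+145+2 = 170, so the proportions are 0.0412, 0.0765, 0.0176, 0.8529, 0.0118 (working shown to 4 dp, full precision carried).
Each pᵢ ln pᵢ term: 0.0412×(-3.1899)=-0.1313, 0.0765×(-2.5708)=-0.1966, 0.0176×(-4.0372)=-0.0712, 0.8529×(-0.1591)=-0.1357, 0.0118×(-4.4427)=-0.0523.
Sum = -0.5871, so H' = 0.59.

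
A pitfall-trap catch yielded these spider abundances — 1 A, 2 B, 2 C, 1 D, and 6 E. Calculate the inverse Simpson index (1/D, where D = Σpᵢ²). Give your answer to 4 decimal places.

3.1304

Total N = 1+2+2+1+6 = 12, so the proportions are 0.0833333, 0.1666667, 0.1666667, 0.0833333, 0.5 (working shown to 7 dp, full precision carried).
D = 0.0833333² + 0.1666667² + 0.1666667² + 0.0833333² + 0.5² = 0.0069444 + 0.0277778 + 0.0277778 + 0.0069444 + 0.2500000 = 0.3194444.
So 1/D = 3.130435, i.e. 3.1304 to 4 decimal places.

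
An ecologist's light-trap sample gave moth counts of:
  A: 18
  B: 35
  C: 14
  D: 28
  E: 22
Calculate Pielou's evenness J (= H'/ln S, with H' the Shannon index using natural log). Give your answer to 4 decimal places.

0.9690

Total N = 18+35+14+28+22 = 117, so the proportions are 0.153846, 0.299145, 0.119658, 0.239316, 0.188034 (working shown to 6 dp, full precision carried).
H' = −Σ pᵢ ln pᵢ = −((-0.287970) + (-0.361016) + (-0.254048) + (-0.342215) + (-0.314230)) = 1.559479.
With S = 5 species, ln S = 1.609438, so J = 1.559479/1.609438 = 0.968959, i.e. 0.9690 to 4 decimal places.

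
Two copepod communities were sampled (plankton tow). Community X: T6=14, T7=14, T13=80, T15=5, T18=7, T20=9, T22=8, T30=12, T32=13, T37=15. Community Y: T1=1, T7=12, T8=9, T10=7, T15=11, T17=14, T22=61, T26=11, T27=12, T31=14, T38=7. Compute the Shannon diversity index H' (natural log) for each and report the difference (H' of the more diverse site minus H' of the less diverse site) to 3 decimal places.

0.161

Community X: N=177, proportions 0.0791, 0.0791, 0.45198, 0.02825, 0.03955, 0.05085, 0.0452, 0.0678, 0.07345, 0.08475, giving H' = 1.86361 (working shown to 5 dp, full precision carried).
Community Y: N=159, proportions 0.00629, 0.07547, 0.0566, 0.04403, 0.06918, 0.08805, 0.38365, 0.06918, 0.07547, 0.08805, 0.04403, giving H' = 2.02446.
Difference = |1.86361 − 2.02446| = 0.16085, i.e. 0.161 to 3 decimal places.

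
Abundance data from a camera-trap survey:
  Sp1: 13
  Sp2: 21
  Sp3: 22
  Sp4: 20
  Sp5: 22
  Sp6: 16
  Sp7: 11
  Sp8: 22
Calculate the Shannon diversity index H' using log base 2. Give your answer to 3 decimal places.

2.960

Total N = 13+21+22+20+22+16+11+22 = 147, so the proportions are 0.08844, 0.14286, 0.14966, 0.13605, 0.14966, 0.10884, 0.07483, 0.14966 (working shown to 5 dp, full precision carried).
Each pᵢ log₂ pᵢ term: 0.08844×(-3.49923)=-0.30946, 0.14286×(-2.80735)=-0.40105, 0.14966×(-2.74024)=-0.41010, 0.13605×(-2.87774)=-0.39153, 0.14966×(-2.74024)=-0.41010, 0.10884×(-3.19967)=-0.34826, 0.07483×(-3.74024)=-0.27988, 0.14966×(-2.74024)=-0.41010.
Sum = -2.96049, so H' = 2.960.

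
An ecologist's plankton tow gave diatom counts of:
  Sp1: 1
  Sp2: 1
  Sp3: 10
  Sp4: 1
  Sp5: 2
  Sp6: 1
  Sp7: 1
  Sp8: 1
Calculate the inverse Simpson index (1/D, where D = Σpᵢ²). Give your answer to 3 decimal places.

2.945

Total N = 1+1+10+1+2+1+1+1 = 18, so the proportions are 0.055556, 0.055556, 0.555556, 0.055556, 0.111111, 0.055556, 0.055556, 0.055556 (working shown to 6 dp, full precision carried).
D = 0.055556² + 0.055556² + 0.555556² + 0.055556² + 0.111111² + 0.055556² + 0.055556² + 0.055556² = 0.003086 + 0.003086 + 0.308642 + 0.003086 + 0.012346 + 0.003086 + 0.003086 + 0.003086 = 0.339506.
So 1/D = 2.94545, i.e. 2.945 to 3 decimal places.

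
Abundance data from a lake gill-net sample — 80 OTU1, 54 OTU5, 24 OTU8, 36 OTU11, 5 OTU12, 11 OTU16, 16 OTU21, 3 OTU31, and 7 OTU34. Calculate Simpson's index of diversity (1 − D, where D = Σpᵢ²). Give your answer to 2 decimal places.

0.79

Total N = 80+54+24+36+5+11+16+3+7 = 236, so the proportions are 0.339, 0.2288, 0.1017, 0.1525, 0.0212, 0.0466, 0.0678, 0.0127, 0.0297 (working shown to 4 dp, full precision carried).
D = 0.339² + 0.2288² + 0.1017² + 0.1525² + 0.0212² + 0.0466² + 0.0678² + 0.0127² + 0.0297² = 0.1149 + 0.0524 + 0.0103 + 0.0233 + 0.0004 + 0.0022 + 0.0046 + 0.0002 + 0.0009 = 0.2091.
So 1 − D = 0.7909, i.e. 0.79 to 2 decimal places.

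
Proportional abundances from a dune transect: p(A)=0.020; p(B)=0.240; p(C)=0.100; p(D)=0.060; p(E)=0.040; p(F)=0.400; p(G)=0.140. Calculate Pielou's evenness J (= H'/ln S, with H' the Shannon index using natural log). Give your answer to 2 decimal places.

H' = −Σ pᵢ ln pᵢ = −((-0.0782) + (-0.3425) + (-0.2303) + (-0.1688) + (-0.1288) + (-0.3665) + (-0.2753)) = 1.5903 (working shown to 4 dp, full precision carried).
With S = 7 species, ln S = 1.9459, so J = 1.5903/1.9459 = 0.8173, i.e. 0.82 to 2 decimal places.

0.82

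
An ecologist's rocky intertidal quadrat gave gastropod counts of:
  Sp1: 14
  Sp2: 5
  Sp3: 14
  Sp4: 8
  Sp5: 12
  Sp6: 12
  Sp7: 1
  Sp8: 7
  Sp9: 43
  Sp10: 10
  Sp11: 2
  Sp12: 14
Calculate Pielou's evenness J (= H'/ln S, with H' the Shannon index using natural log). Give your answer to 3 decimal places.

Total N = 14+5+14+8+12+12+1+7+43+10+2+14 = 142, so the proportions are 0.09859, 0.03521, 0.09859, 0.05634, 0.08451, 0.08451, 0.00704, 0.0493, 0.30282, 0.07042, 0.01408, 0.09859 (working shown to 5 dp, full precision carried).
H' = −Σ pᵢ ln pᵢ = −((-0.22841) + (-0.11783) + (-0.22841) + (-0.16205) + (-0.20881) + (-0.20881) + (-0.03490) + (-0.14838) + (-0.36175) + (-0.18685) + (-0.06004) + (-0.22841)) = 2.17466.
With S = 12 species, ln S = 2.48491, so J = 2.17466/2.48491 = 0.87515, i.e. 0.875 to 3 decimal places.

0.875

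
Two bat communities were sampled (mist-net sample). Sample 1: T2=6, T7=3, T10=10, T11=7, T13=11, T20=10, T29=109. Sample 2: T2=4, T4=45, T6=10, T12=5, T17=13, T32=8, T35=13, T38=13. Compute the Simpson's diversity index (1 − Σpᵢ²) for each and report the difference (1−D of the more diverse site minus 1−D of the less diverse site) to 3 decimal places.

Sample 1: N=156, proportions 0.03846, 0.01923, 0.0641, 0.04487, 0.07051, 0.0641, 0.69872, giving 1−D = 0.49474 (working shown to 5 dp, full precision carried).
Sample 2: N=111, proportions 0.03604, 0.40541, 0.09009, 0.04505, 0.11712, 0.07207, 0.11712, 0.11712, giving 1−D = 0.77786.
Difference = |0.49474 − 0.77786| = 0.28312, i.e. 0.283 to 3 decimal places.

0.283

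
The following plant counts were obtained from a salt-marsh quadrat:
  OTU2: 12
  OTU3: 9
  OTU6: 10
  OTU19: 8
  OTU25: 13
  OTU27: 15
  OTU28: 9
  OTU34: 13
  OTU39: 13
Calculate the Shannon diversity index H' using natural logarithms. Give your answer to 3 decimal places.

2.177

Total N = 12+9+10+8+13+15+9+13+13 = 102, so the proportions are 0.11765, 0.08824, 0.09804, 0.07843, 0.12745, 0.14706, 0.08824, 0.12745, 0.12745 (working shown to 5 dp, full precision carried).
Each pᵢ ln pᵢ term: 0.11765×(-2.14007)=-0.25177, 0.08824×(-2.42775)=-0.21421, 0.09804×(-2.32239)=-0.22769, 0.07843×(-2.54553)=-0.19965, 0.12745×(-2.06002)=-0.26255, 0.14706×(-1.91692)=-0.28190, 0.08824×(-2.42775)=-0.21421, 0.12745×(-2.06002)=-0.26255, 0.12745×(-2.06002)=-0.26255.
Sum = -2.17709, so H' = 2.177.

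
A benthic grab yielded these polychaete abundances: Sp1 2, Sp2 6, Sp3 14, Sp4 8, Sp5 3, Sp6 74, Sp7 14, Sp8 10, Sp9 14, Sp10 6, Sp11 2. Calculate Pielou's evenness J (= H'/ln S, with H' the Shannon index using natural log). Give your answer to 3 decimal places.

0.744

Total N = 2+6+14+8+3+74+14+10+14+6+2 = 153, so the proportions are 0.01307, 0.03922, 0.0915, 0.05229, 0.01961, 0.48366, 0.0915, 0.06536, 0.0915, 0.03922, 0.01307 (working shown to 5 dp, full precision carried).
H' = −Σ pᵢ ln pᵢ = −((-0.05670) + (-0.12701) + (-0.21882) + (-0.15430) + (-0.07709) + (-0.35132) + (-0.21882) + (-0.17829) + (-0.21882) + (-0.12701) + (-0.05670)) = 1.78487.
With S = 11 species, ln S = 2.39790, so J = 1.78487/2.39790 = 0.74435, i.e. 0.744 to 3 decimal places.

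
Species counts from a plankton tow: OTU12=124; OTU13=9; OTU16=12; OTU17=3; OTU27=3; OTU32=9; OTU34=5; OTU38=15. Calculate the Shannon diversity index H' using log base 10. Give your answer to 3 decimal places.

Total N = 124+9+12+3+3+9+5+15 = 180, so the proportions are 0.68889, 0.05, 0.06667, 0.01667, 0.01667, 0.05, 0.02778, 0.08333 (working shown to 5 dp, full precision carried).
Each pᵢ log₁₀ pᵢ term: 0.68889×(-0.16185)=-0.11150, 0.05×(-1.30103)=-0.06505, 0.06667×(-1.17609)=-0.07841, 0.01667×(-1.77815)=-0.02964, 0.01667×(-1.77815)=-0.02964, 0.05×(-1.30103)=-0.06505, 0.02778×(-1.55630)=-0.04323, 0.08333×(-1.07918)=-0.08993.
Sum = -0.51244, so H' = 0.512.

0.512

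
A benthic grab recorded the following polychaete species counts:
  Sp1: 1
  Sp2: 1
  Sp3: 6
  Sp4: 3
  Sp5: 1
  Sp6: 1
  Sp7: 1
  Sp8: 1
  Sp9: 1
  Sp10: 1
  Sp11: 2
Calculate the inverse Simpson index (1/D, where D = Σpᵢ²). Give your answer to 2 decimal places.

Total N = 1+1+6+3+1+1+1+1+1+1+2 = 19, so the proportions are 0.052632, 0.052632, 0.315789, 0.157895, 0.052632, 0.052632, 0.052632, 0.052632, 0.052632, 0.052632, 0.105263 (working shown to 6 dp, full precision carried).
D = 0.052632² + 0.052632² + 0.315789² + 0.157895² + 0.052632² + 0.052632² + 0.052632² + 0.052632² + 0.052632² + 0.052632² + 0.105263² = 0.002770 + 0.002770 + 0.099723 + 0.024931 + 0.002770 + 0.002770 + 0.002770 + 0.002770 + 0.002770 + 0.002770 + 0.011080 = 0.157895.
So 1/D = 6.3333, i.e. 6.33 to 2 decimal places.

6.33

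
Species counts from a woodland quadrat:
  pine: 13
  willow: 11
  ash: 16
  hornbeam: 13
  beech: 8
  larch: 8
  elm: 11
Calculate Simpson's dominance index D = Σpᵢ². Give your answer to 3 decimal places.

Total N = 13+11+16+13+8+8+11 = 80, so the proportions are 0.1625, 0.1375, 0.2, 0.1625, 0.1, 0.1, 0.1375 (working shown to 5 dp, full precision carried).
D = 0.1625² + 0.1375² + 0.2² + 0.1625² + 0.1² + 0.1² + 0.1375² = 0.02641 + 0.01891 + 0.04000 + 0.02641 + 0.01000 + 0.01000 + 0.01891 = 0.15063.
To 3 decimal places, D = 0.151.

0.151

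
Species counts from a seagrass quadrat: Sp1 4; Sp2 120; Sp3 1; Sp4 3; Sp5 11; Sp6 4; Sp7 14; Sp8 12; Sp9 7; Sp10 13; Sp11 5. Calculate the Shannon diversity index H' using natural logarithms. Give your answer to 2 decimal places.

1.47

Total N = 4+120+1+3+11+4+14+12+7+13+5 = 194, so the proportions are 0.0206, 0.6186, 0.0052, 0.0155, 0.0567, 0.0206, 0.0722, 0.0619, 0.0361, 0.067, 0.0258 (working shown to 4 dp, full precision carried).
Each pᵢ ln pᵢ term: 0.0206×(-3.8816)=-0.0800, 0.6186×(-0.4804)=-0.2971, 0.0052×(-5.2679)=-0.0272, 0.0155×(-4.1692)=-0.0645, 0.0567×(-2.8700)=-0.1627, 0.0206×(-3.8816)=-0.0800, 0.0722×(-2.6288)=-0.1897, 0.0619×(-2.7830)=-0.1721, 0.0361×(-3.3219)=-0.1199, 0.067×(-2.7029)=-0.1811, 0.0258×(-3.6584)=-0.0943.
Sum = -1.4687, so H' = 1.47.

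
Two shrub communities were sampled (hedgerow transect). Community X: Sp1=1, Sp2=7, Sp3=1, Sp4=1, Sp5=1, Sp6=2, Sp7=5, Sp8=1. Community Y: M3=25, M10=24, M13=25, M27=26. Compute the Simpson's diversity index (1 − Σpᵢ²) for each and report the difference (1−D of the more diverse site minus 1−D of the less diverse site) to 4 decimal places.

Community X: N=19, proportions 0.052632, 0.368421, 0.052632, 0.052632, 0.052632, 0.105263, 0.263158, 0.052632, giving 1−D = 0.770083 (working shown to 6 dp, full precision carried).
Community Y: N=100, proportions 0.25, 0.24, 0.25, 0.26, giving 1−D = 0.749800.
Difference = |0.770083 − 0.749800| = 0.020283, i.e. 0.0203 to 4 decimal places.

0.0203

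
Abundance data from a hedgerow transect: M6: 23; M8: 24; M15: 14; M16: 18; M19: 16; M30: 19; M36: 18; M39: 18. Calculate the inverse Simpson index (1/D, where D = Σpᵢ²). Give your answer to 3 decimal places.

7.785

Total N = 23+24+14+18+16+19+18+18 = 150, so the proportions are 0.1533333, 0.16, 0.0933333, 0.12, 0.1066667, 0.1266667, 0.12, 0.12 (working shown to 7 dp, full precision carried).
D = 0.1533333² + 0.16² + 0.0933333² + 0.12² + 0.1066667² + 0.1266667² + 0.12² + 0.12² = 0.0235111 + 0.0256000 + 0.0087111 + 0.0144000 + 0.0113778 + 0.0160444 + 0.0144000 + 0.0144000 = 0.1284444.
So 1/D = 7.78547, i.e. 7.785 to 3 decimal places.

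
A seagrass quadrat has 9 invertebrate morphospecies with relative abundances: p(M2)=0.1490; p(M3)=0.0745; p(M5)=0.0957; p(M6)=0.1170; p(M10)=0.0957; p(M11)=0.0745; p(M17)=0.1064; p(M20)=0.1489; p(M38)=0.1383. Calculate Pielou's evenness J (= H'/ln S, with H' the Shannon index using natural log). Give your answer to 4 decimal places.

H' = −Σ pᵢ ln pᵢ = −((-0.283668) + (-0.193473) + (-0.224564) + (-0.251033) + (-0.224564) + (-0.193473) + (-0.238394) + (-0.283577) + (-0.273603)) = 2.166349 (working shown to 6 dp, full precision carried).
With S = 9 species, ln S = 2.197225, so J = 2.166349/2.197225 = 0.985948, i.e. 0.9859 to 4 decimal places.

0.9859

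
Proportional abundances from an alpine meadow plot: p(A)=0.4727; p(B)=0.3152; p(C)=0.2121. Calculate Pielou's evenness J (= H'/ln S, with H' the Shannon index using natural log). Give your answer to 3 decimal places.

H' = −Σ pᵢ ln pᵢ = −((-0.35419) + (-0.36391) + (-0.32890)) = 1.04701 (working shown to 5 dp, full precision carried).
With S = 3 species, ln S = 1.09861, so J = 1.04701/1.09861 = 0.95303, i.e. 0.953 to 3 decimal places.

0.953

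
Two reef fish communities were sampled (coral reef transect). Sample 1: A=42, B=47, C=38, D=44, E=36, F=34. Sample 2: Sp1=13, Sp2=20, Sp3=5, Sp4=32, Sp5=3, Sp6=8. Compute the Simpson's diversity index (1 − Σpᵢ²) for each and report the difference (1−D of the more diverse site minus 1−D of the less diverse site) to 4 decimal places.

Sample 1: N=241, proportions 0.174274, 0.195021, 0.157676, 0.182573, 0.149378, 0.141079, giving 1−D = 0.831184 (working shown to 6 dp, full precision carried).
Sample 2: N=81, proportions 0.160494, 0.246914, 0.061728, 0.395062, 0.037037, 0.098765, giving 1−D = 0.742265.
Difference = |0.831184 − 0.742265| = 0.088919, i.e. 0.0889 to 4 decimal places.

0.0889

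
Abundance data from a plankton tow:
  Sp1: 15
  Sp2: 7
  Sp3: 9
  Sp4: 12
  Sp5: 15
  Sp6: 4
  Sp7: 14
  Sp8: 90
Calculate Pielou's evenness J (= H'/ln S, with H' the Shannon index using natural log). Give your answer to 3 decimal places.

Total N = 15+7+9+12+15+4+14+90 = 166, so the proportions are 0.09036, 0.04217, 0.05422, 0.07229, 0.09036, 0.0241, 0.08434, 0.54217 (working shown to 5 dp, full precision carried).
H' = −Σ pᵢ ln pᵢ = −((-0.21722) + (-0.13351) + (-0.15803) + (-0.18991) + (-0.21722) + (-0.08978) + (-0.20856) + (-0.33190)) = 1.54613.
With S = 8 species, ln S = 2.07944, so J = 1.54613/2.07944 = 0.74353, i.e. 0.744 to 3 decimal places.

0.744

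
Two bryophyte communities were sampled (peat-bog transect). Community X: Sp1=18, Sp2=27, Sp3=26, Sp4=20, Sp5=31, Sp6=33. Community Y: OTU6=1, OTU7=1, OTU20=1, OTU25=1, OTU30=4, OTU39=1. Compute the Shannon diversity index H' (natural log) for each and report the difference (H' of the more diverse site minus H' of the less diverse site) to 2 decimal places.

0.19

Community X: N=155, proportions 0.1161, 0.1742, 0.1677, 0.129, 0.2, 0.2129, giving H' = 1.7694 (working shown to 4 dp, full precision carried).
Community Y: N=9, proportions 0.1111, 0.1111, 0.1111, 0.1111, 0.4444, 0.1111, giving H' = 1.5811.
Difference = |1.7694 − 1.5811| = 0.1883, i.e. 0.19 to 2 decimal places.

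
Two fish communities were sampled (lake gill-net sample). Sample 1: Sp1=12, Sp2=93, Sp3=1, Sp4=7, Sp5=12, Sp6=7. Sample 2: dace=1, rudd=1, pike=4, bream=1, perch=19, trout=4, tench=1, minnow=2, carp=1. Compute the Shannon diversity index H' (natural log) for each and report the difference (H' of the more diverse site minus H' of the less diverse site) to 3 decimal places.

Sample 1: N=132, proportions 0.09090909, 0.70454545, 0.00757576, 0.0530303, 0.09090909, 0.0530303, giving H' = 1.03119393 (working shown to 8 dp, full precision carried).
Sample 2: N=34, proportions 0.02941176, 0.02941176, 0.11764706, 0.02941176, 0.55882353, 0.11764706, 0.02941176, 0.05882353, 0.02941176, giving H' = 1.51397847.
Difference = |1.03119393 − 1.51397847| = 0.48278454, i.e. 0.483 to 3 decimal places.

0.483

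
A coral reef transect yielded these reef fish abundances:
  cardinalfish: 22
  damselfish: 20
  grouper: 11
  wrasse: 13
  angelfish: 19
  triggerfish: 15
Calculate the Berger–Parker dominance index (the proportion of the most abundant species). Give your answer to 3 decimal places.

Total N = 22+20+11+13+19+15 = 100, so the proportions are 0.22, 0.2, 0.11, 0.13, 0.19, 0.15 (working shown to 5 dp, full precision carried).
The largest proportion is 0.22, i.e. d = 0.220 to 3 decimal places.

0.220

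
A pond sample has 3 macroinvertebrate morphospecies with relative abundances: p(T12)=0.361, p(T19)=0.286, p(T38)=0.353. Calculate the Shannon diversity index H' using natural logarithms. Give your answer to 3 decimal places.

Each pᵢ ln pᵢ term (working shown to 5 dp, full precision carried): 0.361×(-1.01888)=-0.36781, 0.286×(-1.25176)=-0.35800, 0.353×(-1.04129)=-0.36757.
Sum = -1.09339, so H' = 1.093.

1.093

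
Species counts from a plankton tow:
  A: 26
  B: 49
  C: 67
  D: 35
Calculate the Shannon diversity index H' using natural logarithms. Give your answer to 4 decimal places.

Total N = 26+49+67+35 = 177, so the proportions are 0.146893, 0.276836, 0.378531, 0.19774 (working shown to 6 dp, full precision carried).
Each pᵢ ln pᵢ term: 0.146893×(-1.918053)=-0.281748, 0.276836×(-1.284329)=-0.355549, 0.378531×(-0.971457)=-0.367727, 0.19774×(-1.620802)=-0.320498.
Sum = -1.325521, so H' = 1.3255.

1.3255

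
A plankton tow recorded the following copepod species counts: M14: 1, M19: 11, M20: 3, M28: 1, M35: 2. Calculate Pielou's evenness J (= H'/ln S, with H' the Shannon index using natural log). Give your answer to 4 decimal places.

0.7238

Total N = 1+11+3+1+2 = 18, so the proportions are 0.055556, 0.611111, 0.166667, 0.055556, 0.111111 (working shown to 6 dp, full precision carried).
H' = −Σ pᵢ ln pᵢ = −((-0.160576) + (-0.300958) + (-0.298627) + (-0.160576) + (-0.244136)) = 1.164873.
With S = 5 species, ln S = 1.609438, so J = 1.164873/1.609438 = 0.723776, i.e. 0.7238 to 4 decimal places.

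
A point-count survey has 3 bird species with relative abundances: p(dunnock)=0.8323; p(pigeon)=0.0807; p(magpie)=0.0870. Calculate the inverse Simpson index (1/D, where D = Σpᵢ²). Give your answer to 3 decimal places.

1.415

D = 0.8323² + 0.0807² + 0.087² = 0.692723 + 0.006512 + 0.007569 = 0.706805 (working shown to 6 dp, full precision carried).
So 1/D = 1.41482, i.e. 1.415 to 3 decimal places.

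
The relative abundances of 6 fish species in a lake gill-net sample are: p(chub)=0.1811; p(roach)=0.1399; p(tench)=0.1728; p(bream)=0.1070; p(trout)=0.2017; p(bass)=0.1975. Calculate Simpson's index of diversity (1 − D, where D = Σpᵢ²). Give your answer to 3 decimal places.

D = 0.1811² + 0.1399² + 0.1728² + 0.107² + 0.2017² + 0.1975² = 0.03280 + 0.01957 + 0.02986 + 0.01145 + 0.04068 + 0.03901 = 0.17337 (working shown to 5 dp, full precision carried).
So 1 − D = 0.82663, i.e. 0.827 to 3 decimal places.

0.827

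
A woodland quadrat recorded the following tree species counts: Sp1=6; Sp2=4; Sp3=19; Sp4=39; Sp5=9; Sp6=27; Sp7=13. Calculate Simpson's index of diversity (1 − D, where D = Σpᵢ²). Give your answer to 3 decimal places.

Total N = 6+4+19+39+9+27+13 = 117, so the proportions are 0.05128, 0.03419, 0.16239, 0.33333, 0.07692, 0.23077, 0.11111 (working shown to 5 dp, full precision carried).
D = 0.05128² + 0.03419² + 0.16239² + 0.33333² + 0.07692² + 0.23077² + 0.11111² = 0.00263 + 0.00117 + 0.02637 + 0.11111 + 0.00592 + 0.05325 + 0.01235 = 0.21280.
So 1 − D = 0.78720, i.e. 0.787 to 3 decimal places.

0.787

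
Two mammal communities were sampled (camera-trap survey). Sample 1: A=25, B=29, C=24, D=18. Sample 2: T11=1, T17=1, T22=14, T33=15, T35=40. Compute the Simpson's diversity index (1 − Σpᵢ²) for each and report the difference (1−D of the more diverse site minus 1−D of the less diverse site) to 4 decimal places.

Sample 1: N=96, proportions 0.260417, 0.302083, 0.25, 0.1875, giving 1−D = 0.743273 (working shown to 6 dp, full precision carried).
Sample 2: N=71, proportions 0.014085, 0.014085, 0.197183, 0.211268, 0.56338, giving 1−D = 0.598691.
Difference = |0.743273 − 0.598691| = 0.144582, i.e. 0.1446 to 4 decimal places.

0.1446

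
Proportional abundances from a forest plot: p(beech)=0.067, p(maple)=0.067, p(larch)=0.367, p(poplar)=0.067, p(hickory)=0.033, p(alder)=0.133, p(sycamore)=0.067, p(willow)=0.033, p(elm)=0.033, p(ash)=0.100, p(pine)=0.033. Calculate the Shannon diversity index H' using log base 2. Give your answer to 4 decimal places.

Each pᵢ log₂ pᵢ term (working shown to 6 dp, full precision carried): 0.067×(-3.899695)=-0.261280, 0.067×(-3.899695)=-0.261280, 0.367×(-1.446148)=-0.530736, 0.067×(-3.899695)=-0.261280, 0.033×(-4.921390)=-0.162406, 0.133×(-2.910502)=-0.387097, 0.067×(-3.899695)=-0.261280, 0.033×(-4.921390)=-0.162406, 0.033×(-4.921390)=-0.162406, 0.1×(-3.321928)=-0.332193, 0.033×(-4.921390)=-0.162406.
Sum = -2.944768, so H' = 2.9448.

2.9448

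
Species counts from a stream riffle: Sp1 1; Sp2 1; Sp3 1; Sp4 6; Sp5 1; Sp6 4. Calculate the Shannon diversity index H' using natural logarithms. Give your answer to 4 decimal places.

Total N = 1+1+1+6+1+4 = 14, so the proportions are 0.071429, 0.071429, 0.071429, 0.428571, 0.071429, 0.285714 (working shown to 6 dp, full precision carried).
Each pᵢ ln pᵢ term: 0.071429×(-2.639057)=-0.188504, 0.071429×(-2.639057)=-0.188504, 0.071429×(-2.639057)=-0.188504, 0.428571×(-0.847298)=-0.363128, 0.071429×(-2.639057)=-0.188504, 0.285714×(-1.252763)=-0.357932.
Sum = -1.475076, so H' = 1.4751.

1.4751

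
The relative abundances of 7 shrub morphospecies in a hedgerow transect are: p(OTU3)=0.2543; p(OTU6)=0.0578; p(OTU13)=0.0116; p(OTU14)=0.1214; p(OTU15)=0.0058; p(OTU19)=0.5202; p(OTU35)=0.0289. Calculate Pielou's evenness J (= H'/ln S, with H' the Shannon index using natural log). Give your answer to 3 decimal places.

H' = −Σ pᵢ ln pᵢ = −((-0.34820) + (-0.16477) + (-0.05170) + (-0.25599) + (-0.02987) + (-0.33997) + (-0.10242)) = 1.29292 (working shown to 5 dp, full precision carried).
With S = 7 species, ln S = 1.94591, so J = 1.29292/1.94591 = 0.66443, i.e. 0.664 to 3 decimal places.

0.664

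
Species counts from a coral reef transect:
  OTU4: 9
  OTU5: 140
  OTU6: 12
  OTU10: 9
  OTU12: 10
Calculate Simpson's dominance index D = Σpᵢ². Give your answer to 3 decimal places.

Total N = 9+140+12+9+10 = 180, so the proportions are 0.05, 0.77778, 0.06667, 0.05, 0.05556 (working shown to 5 dp, full precision carried).
D = 0.05² + 0.77778² + 0.06667² + 0.05² + 0.05556² = 0.00250 + 0.60494 + 0.00444 + 0.00250 + 0.00309 = 0.61747.
To 3 decimal places, D = 0.617.

0.617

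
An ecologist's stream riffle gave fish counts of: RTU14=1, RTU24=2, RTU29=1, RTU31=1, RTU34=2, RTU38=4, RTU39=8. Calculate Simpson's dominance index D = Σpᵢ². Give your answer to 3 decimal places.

Total N = 1+2+1+1+2+4+8 = 19, so the proportions are 0.05263, 0.10526, 0.05263, 0.05263, 0.10526, 0.21053, 0.42105 (working shown to 5 dp, full precision carried).
D = 0.05263² + 0.10526² + 0.05263² + 0.05263² + 0.10526² + 0.21053² + 0.42105² = 0.00277 + 0.01108 + 0.00277 + 0.00277 + 0.01108 + 0.04432 + 0.17729 = 0.25208.
To 3 decimal places, D = 0.252.

0.252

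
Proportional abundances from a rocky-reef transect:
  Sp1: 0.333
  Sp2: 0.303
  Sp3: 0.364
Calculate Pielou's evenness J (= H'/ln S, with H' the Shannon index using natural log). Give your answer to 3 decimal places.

H' = −Σ pᵢ ln pᵢ = −((-0.36617) + (-0.36179) + (-0.36786)) = 1.09582 (working shown to 5 dp, full precision carried).
With S = 3 species, ln S = 1.09861, so J = 1.09582/1.09861 = 0.99746, i.e. 0.997 to 3 decimal places.

0.997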